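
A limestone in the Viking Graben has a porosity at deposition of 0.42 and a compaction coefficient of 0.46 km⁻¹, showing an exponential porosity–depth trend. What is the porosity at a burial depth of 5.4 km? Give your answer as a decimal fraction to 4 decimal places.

0.0350

n = n₀·exp(−c·z) = 0.42 × exp(−0.46 × 5.4) = 0.42 × exp(−2.484)
  = 0.42 × 0.0834 = 0.0350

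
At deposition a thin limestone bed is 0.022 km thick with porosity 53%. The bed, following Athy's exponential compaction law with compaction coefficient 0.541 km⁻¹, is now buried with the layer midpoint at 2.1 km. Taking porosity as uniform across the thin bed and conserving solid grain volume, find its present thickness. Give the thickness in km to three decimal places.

Porosity at 2.1 km: n = 0.53·exp(−0.541×2.1) = 0.1702
Solid-volume conservation: h(1−n) = h₀(1−n₀) ⇒ h = h₀·(1−n₀)/(1−n)
h = 0.022 × (1 − 0.53)/(1 − 0.1702) = 0.022 × 0.5664 = 0.0125 km

0.012 km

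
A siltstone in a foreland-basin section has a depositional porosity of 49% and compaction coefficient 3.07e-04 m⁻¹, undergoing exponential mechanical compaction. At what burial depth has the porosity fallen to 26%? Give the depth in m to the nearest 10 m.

2060 m

Working in km (1 km = 1000 m; c in km⁻¹ = c in m⁻¹ × 1000):
Invert Athy's law: d = ln(n₀/n) / c
d = ln(0.49/0.26) / 0.307 = ln(1.885) / 0.307 = 0.6337 / 0.307 = 2.064 km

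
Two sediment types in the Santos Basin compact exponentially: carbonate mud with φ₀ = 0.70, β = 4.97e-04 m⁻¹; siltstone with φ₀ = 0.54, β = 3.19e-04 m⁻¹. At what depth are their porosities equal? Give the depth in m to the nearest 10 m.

1460 m

Working in km (1 km = 1000 m; β in km⁻¹ = β in m⁻¹ × 1000):
Set φ₀ₐ e^(−βₐd) = φ₀ᵦ e^(−βᵦd) ⇒ ln(φ₀ₐ/φ₀ᵦ) = (βₐ − βᵦ)·d
d = ln(0.7/0.54) / (0.497 − 0.319) = 0.2595 / 0.178 = 1.458 km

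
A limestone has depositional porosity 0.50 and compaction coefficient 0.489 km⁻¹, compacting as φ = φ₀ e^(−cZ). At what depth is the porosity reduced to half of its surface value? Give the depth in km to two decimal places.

φ/φ₀ = 1/2 ⇒ exp(−c·Z) = 1/2 ⇒ Z = ln(2) / c
Z = 0.6931 / 0.489 = 1.417 km

1.42 km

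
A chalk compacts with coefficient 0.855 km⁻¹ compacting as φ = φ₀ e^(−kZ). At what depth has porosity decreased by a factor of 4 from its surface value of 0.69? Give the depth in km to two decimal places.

φ/φ₀ = 1/4 ⇒ exp(−k·Z) = 1/4 ⇒ Z = ln(4) / k
Z = 1.3863 / 0.855 = 1.621 km

1.62 km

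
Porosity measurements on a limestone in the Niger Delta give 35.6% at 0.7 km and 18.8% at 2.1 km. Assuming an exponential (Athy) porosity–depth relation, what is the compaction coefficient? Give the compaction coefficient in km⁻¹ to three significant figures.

Athy: n(Z) = n₀ e^(−cZ) ⇒ n₁/n₂ = e^{c(Z₂−Z₁)} ⇒ c = ln(n₁/n₂)/(Z₂−Z₁)
c = ln(0.356/0.188) / (2.1 − 0.7) = ln(1.894) / 1.4 = 0.6385 / 1.4 = 0.4561 km⁻¹

0.456 km⁻¹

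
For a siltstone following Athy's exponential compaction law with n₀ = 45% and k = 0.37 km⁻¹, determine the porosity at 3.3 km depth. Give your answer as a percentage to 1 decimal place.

n = n₀·exp(−k·z) = 0.45 × exp(−0.37 × 3.3) = 0.45 × exp(−1.221)
  = 0.45 × 0.2949 = 0.1327

13.3%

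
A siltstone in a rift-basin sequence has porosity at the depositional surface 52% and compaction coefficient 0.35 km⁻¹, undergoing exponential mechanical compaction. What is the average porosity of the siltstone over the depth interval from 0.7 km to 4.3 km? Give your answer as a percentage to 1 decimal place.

⟨n⟩ = (1/(Z₂−Z₁)) ∫ n₀ e^(−βZ) dZ = n₀·(e^(−β·Z₁) − e^(−β·Z₂)) / (β·(Z₂−Z₁))
e^(−0.35×0.7) = 0.7827; e^(−0.35×4.3) = 0.2220
⟨n⟩ = 0.52 × (0.7827 − 0.2220) / (0.35 × 3.6) = 0.52 × 0.4450 = 0.2314

23.1%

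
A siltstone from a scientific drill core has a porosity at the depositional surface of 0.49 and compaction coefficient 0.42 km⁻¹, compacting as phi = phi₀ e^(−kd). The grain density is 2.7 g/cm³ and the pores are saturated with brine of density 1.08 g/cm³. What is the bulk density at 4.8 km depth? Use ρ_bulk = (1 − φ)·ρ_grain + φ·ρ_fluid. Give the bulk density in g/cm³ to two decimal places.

2.59 g/cm³

Porosity at depth: phi = 0.49·exp(−0.42×4.8) = 0.49×0.1332 = 0.0653
Bulk density: ρ_b = (1−phi)ρ_g + phi·ρ_f = 0.9347×2.7 + 0.0653×1.08
       = 2.524 + 0.070 = 2.594 g/cm³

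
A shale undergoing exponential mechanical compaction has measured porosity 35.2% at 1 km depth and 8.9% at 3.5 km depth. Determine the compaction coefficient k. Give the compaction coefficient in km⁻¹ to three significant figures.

Athy: n(Z) = n₀ e^(−kZ) ⇒ n₁/n₂ = e^{k(Z₂−Z₁)} ⇒ k = ln(n₁/n₂)/(Z₂−Z₁)
k = ln(0.352/0.089) / (3.5 − 1) = ln(3.955) / 2.5 = 1.3750 / 2.5 = 0.55 km⁻¹

0.550 km⁻¹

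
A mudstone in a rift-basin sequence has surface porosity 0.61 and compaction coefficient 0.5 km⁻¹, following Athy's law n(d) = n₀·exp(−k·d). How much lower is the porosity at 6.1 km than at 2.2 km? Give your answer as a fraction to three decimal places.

n(2.2) = 0.61·e^(−0.5×2.2) = 0.2031
n(6.1) = 0.61·e^(−0.5×6.1) = 0.0289
Δn = 0.2031 − 0.0289 = 0.1742

0.174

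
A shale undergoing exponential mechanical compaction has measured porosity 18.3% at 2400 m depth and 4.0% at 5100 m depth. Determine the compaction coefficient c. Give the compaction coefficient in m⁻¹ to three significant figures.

0.000563 m⁻¹

Working in km (1 km = 1000 m; c in km⁻¹ = c in m⁻¹ × 1000):
Athy: phi(Z) = phi₀ e^(−cZ) ⇒ phi₁/phi₂ = e^{c(Z₂−Z₁)} ⇒ c = ln(phi₁/phi₂)/(Z₂−Z₁)
c = ln(0.183/0.04) / (5.1 − 2.4) = ln(4.575) / 2.7 = 1.5206 / 2.7 = 0.5632 km⁻¹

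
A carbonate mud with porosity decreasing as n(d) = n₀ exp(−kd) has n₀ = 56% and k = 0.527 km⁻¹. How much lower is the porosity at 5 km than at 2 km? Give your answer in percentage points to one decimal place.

15.5 percentage points

n(2) = 0.56·e^(−0.527×2) = 0.1952
n(5) = 0.56·e^(−0.527×5) = 0.0402
Δn = 0.1952 − 0.0402 = 0.1550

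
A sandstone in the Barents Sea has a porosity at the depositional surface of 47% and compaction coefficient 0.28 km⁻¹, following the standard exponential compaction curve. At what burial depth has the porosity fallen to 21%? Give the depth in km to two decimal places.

Invert Athy's law: d = ln(phi₀/phi) / β
d = ln(0.47/0.21) / 0.28 = ln(2.238) / 0.28 = 0.8056 / 0.28 = 2.877 km

2.88 km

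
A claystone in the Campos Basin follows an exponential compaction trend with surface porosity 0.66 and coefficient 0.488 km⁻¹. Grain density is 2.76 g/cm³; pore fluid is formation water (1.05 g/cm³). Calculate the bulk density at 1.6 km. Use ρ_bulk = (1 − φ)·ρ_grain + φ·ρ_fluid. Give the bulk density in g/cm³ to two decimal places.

2.24 g/cm³

Porosity at depth: phi = 0.66·exp(−0.488×1.6) = 0.66×0.4580 = 0.3023
Bulk density: ρ_b = (1−phi)ρ_g + phi·ρ_f = 0.6977×2.76 + 0.3023×1.05
       = 1.926 + 0.317 = 2.243 g/cm³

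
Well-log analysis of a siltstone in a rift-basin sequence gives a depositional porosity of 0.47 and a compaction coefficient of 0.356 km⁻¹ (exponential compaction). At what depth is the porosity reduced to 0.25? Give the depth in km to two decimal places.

Invert Athy's law: z = ln(phi₀/phi) / k
z = ln(0.47/0.25) / 0.356 = ln(1.88) / 0.356 = 0.6313 / 0.356 = 1.773 km

1.77 km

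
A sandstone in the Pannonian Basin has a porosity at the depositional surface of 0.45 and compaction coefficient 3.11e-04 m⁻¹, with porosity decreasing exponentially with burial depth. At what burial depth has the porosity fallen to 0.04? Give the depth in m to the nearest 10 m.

7780 m

Working in km (1 km = 1000 m; k in km⁻¹ = k in m⁻¹ × 1000):
Invert Athy's law: z = ln(φ₀/φ) / k
z = ln(0.45/0.04) / 0.311 = ln(11.25) / 0.311 = 2.4204 / 0.311 = 7.783 km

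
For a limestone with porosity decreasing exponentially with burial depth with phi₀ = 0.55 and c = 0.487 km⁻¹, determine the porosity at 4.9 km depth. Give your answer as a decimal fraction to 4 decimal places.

0.0506

phi = phi₀·exp(−c·d) = 0.55 × exp(−0.487 × 4.9) = 0.55 × exp(−2.386)
  = 0.55 × 0.0920 = 0.0506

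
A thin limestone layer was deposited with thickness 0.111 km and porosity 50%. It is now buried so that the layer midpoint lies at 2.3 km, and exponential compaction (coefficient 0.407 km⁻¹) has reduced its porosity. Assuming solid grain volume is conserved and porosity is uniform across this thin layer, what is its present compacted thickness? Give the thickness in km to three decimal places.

0.069 km

Porosity at 2.3 km: phi = 0.5·exp(−0.407×2.3) = 0.1961
Solid-volume conservation: h(1−phi) = h₀(1−phi₀) ⇒ h = h₀·(1−phi₀)/(1−phi)
h = 0.111 × (1 − 0.5)/(1 − 0.1961) = 0.111 × 0.6220 = 0.0690 km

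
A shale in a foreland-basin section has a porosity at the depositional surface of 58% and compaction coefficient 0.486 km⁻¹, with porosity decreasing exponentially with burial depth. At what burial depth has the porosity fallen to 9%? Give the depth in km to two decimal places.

Invert Athy's law: Z = ln(φ₀/φ) / c
Z = ln(0.58/0.09) / 0.486 = ln(6.444) / 0.486 = 1.8632 / 0.486 = 3.834 km

3.83 km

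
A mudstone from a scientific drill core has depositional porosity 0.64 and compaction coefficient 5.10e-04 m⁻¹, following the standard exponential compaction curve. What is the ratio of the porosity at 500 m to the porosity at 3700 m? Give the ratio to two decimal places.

Working in km (1 km = 1000 m; c in km⁻¹ = c in m⁻¹ × 1000):
n(Z₁)/n(Z₂) = e^(−c·Z₁)/e^(−c·Z₂) = e^{c(Z₂−Z₁)}
= exp(0.51 × 3.2) = exp(1.632) = 5.1141

5.11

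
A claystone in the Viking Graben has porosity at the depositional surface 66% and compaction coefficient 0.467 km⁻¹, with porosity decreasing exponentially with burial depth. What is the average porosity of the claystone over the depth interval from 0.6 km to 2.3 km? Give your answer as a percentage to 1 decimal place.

34.4%

⟨phi⟩ = (1/(Z₂−Z₁)) ∫ phi₀ e^(−cZ) dZ = phi₀·(e^(−c·Z₁) − e^(−c·Z₂)) / (c·(Z₂−Z₁))
e^(−0.467×0.6) = 0.7556; e^(−0.467×2.3) = 0.3416
⟨phi⟩ = 0.66 × (0.7556 − 0.3416) / (0.467 × 1.7) = 0.66 × 0.5215 = 0.3442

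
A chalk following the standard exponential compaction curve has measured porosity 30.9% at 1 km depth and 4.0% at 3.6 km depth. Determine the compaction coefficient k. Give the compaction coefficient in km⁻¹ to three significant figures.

Athy: φ(d) = φ₀ e^(−kd) ⇒ φ₁/φ₂ = e^{k(d₂−d₁)} ⇒ k = ln(φ₁/φ₂)/(d₂−d₁)
k = ln(0.309/0.04) / (3.6 − 1) = ln(7.725) / 2.6 = 2.0445 / 2.6 = 0.7863 km⁻¹

0.786 km⁻¹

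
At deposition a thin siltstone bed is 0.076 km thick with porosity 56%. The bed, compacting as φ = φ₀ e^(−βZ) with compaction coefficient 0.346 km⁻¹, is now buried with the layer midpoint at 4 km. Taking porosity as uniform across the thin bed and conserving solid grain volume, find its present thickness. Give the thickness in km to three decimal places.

Porosity at 4 km: φ = 0.56·exp(−0.346×4) = 0.1403
Solid-volume conservation: h(1−φ) = h₀(1−φ₀) ⇒ h = h₀·(1−φ₀)/(1−φ)
h = 0.076 × (1 − 0.56)/(1 − 0.1403) = 0.076 × 0.5118 = 0.0389 km

0.039 km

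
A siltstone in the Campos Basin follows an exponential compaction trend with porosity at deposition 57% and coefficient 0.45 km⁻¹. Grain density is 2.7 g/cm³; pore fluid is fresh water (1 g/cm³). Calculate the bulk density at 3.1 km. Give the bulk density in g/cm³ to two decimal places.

2.46 g/cm³

Porosity at depth: φ = 0.57·exp(−0.45×3.1) = 0.57×0.2478 = 0.1413
Bulk density: ρ_b = (1−φ)ρ_g + φ·ρ_f = 0.8587×2.7 + 0.1413×1
       = 2.319 + 0.141 = 2.460 g/cm³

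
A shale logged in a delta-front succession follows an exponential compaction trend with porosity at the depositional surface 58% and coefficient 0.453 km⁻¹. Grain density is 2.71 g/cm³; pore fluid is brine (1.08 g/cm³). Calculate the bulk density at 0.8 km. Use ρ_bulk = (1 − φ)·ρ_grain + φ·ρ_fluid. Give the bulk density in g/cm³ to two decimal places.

2.05 g/cm³

Porosity at depth: phi = 0.58·exp(−0.453×0.8) = 0.58×0.6960 = 0.4037
Bulk density: ρ_b = (1−phi)ρ_g + phi·ρ_f = 0.5963×2.71 + 0.4037×1.08
       = 1.616 + 0.436 = 2.052 g/cm³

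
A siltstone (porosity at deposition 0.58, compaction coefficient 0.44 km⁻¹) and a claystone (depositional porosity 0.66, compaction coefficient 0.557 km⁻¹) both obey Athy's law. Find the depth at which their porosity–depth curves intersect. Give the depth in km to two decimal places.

1.10 km

Set n₀ₐ e^(−kₐz) = n₀ᵦ e^(−kᵦz) ⇒ ln(n₀ₐ/n₀ᵦ) = (kₐ − kᵦ)·z
z = ln(0.58/0.66) / (0.44 − 0.557) = -0.1292 / -0.117 = 1.104 km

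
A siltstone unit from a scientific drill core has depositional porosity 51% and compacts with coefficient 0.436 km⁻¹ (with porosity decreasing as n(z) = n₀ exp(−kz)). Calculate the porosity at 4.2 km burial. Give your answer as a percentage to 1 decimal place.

8.2%

n = n₀·exp(−k·z) = 0.51 × exp(−0.436 × 4.2) = 0.51 × exp(−1.831)
  = 0.51 × 0.1602 = 0.0817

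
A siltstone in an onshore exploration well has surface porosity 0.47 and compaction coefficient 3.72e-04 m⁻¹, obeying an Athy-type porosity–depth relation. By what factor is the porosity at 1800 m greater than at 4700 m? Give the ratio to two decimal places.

2.94

Working in km (1 km = 1000 m; k in km⁻¹ = k in m⁻¹ × 1000):
n(d₁)/n(d₂) = e^(−k·d₁)/e^(−k·d₂) = e^{k(d₂−d₁)}
= exp(0.372 × 2.9) = exp(1.079) = 2.9411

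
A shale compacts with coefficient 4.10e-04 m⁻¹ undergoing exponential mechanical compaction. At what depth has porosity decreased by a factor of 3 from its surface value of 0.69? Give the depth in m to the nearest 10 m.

Working in km (1 km = 1000 m; k in km⁻¹ = k in m⁻¹ × 1000):
φ/φ₀ = 1/3 ⇒ exp(−k·d) = 1/3 ⇒ d = ln(3) / k
d = 1.0986 / 0.41 = 2.680 km

2680 m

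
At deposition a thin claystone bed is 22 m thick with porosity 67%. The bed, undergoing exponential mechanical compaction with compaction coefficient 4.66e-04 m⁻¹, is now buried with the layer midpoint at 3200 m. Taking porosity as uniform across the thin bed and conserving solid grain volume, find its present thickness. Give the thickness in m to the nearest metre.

9 m

Working in km (1 km = 1000 m; k in km⁻¹ = k in m⁻¹ × 1000):
Porosity at 3.2 km: φ = 0.67·exp(−0.466×3.2) = 0.1508
Solid-volume conservation: h(1−φ) = h₀(1−φ₀) ⇒ h = h₀·(1−φ₀)/(1−φ)
h = 0.022 × (1 − 0.67)/(1 − 0.1508) = 0.022 × 0.3886 = 0.0085 km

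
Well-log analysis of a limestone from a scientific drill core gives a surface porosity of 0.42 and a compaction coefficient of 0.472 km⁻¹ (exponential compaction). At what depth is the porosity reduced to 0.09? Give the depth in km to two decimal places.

3.26 km

Invert Athy's law: d = ln(n₀/n) / β
d = ln(0.42/0.09) / 0.472 = ln(4.667) / 0.472 = 1.5404 / 0.472 = 3.264 km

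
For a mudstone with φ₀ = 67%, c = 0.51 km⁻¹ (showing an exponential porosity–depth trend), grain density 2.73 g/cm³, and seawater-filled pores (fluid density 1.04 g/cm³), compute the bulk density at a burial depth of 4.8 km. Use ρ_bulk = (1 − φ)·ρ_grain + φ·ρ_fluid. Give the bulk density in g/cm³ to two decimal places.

Porosity at depth: φ = 0.67·exp(−0.51×4.8) = 0.67×0.0865 = 0.0579
Bulk density: ρ_b = (1−φ)ρ_g + φ·ρ_f = 0.9421×2.73 + 0.0579×1.04
       = 2.572 + 0.060 = 2.632 g/cm³

2.63 g/cm³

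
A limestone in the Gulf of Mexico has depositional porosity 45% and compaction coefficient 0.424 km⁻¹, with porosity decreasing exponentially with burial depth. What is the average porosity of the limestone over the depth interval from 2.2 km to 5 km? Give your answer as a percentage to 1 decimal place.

10.4%

⟨phi⟩ = (1/(z₂−z₁)) ∫ phi₀ e^(−βz) dz = phi₀·(e^(−β·z₁) − e^(−β·z₂)) / (β·(z₂−z₁))
e^(−0.424×2.2) = 0.3935; e^(−0.424×5) = 0.1200
⟨phi⟩ = 0.45 × (0.3935 − 0.1200) / (0.424 × 2.8) = 0.45 × 0.2303 = 0.1036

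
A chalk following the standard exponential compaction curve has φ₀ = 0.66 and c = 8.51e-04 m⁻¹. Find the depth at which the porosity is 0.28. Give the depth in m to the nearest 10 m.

Working in km (1 km = 1000 m; c in km⁻¹ = c in m⁻¹ × 1000):
Invert Athy's law: d = ln(φ₀/φ) / c
d = ln(0.66/0.28) / 0.851 = ln(2.357) / 0.851 = 0.8575 / 0.851 = 1.008 km

1010 m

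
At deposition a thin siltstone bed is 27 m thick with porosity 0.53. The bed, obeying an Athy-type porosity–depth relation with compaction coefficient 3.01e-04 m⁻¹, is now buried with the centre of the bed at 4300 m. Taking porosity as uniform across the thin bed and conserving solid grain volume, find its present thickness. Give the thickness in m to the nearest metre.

15 m

Working in km (1 km = 1000 m; β in km⁻¹ = β in m⁻¹ × 1000):
Porosity at 4.3 km: phi = 0.53·exp(−0.301×4.3) = 0.1453
Solid-volume conservation: h(1−phi) = h₀(1−phi₀) ⇒ h = h₀·(1−phi₀)/(1−phi)
h = 0.027 × (1 − 0.53)/(1 − 0.1453) = 0.027 × 0.5499 = 0.0148 km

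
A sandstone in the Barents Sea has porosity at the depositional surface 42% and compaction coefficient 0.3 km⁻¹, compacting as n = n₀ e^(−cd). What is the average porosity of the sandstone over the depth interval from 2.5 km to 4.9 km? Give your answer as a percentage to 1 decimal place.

14.1%

⟨n⟩ = (1/(d₂−d₁)) ∫ n₀ e^(−cd) dd = n₀·(e^(−c·d₁) − e^(−c·d₂)) / (c·(d₂−d₁))
e^(−0.3×2.5) = 0.4724; e^(−0.3×4.9) = 0.2299
⟨n⟩ = 0.42 × (0.4724 − 0.2299) / (0.3 × 2.4) = 0.42 × 0.3367 = 0.1414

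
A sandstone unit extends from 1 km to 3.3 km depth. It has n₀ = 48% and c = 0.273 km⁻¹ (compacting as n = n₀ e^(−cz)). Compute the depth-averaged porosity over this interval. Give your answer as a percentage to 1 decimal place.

27.1%

⟨n⟩ = (1/(z₂−z₁)) ∫ n₀ e^(−cz) dz = n₀·(e^(−c·z₁) − e^(−c·z₂)) / (c·(z₂−z₁))
e^(−0.273×1) = 0.7611; e^(−0.273×3.3) = 0.4062
⟨n⟩ = 0.48 × (0.7611 − 0.4062) / (0.273 × 2.3) = 0.48 × 0.5652 = 0.2713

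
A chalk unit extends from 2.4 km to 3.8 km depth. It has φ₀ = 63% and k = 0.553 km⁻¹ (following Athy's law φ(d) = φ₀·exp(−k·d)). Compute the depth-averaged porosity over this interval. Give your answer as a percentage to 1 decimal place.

11.6%

⟨φ⟩ = (1/(d₂−d₁)) ∫ φ₀ e^(−kd) dd = φ₀·(e^(−k·d₁) − e^(−k·d₂)) / (k·(d₂−d₁))
e^(−0.553×2.4) = 0.2652; e^(−0.553×3.8) = 0.1223
⟨φ⟩ = 0.63 × (0.2652 − 0.1223) / (0.553 × 1.4) = 0.63 × 0.1846 = 0.1163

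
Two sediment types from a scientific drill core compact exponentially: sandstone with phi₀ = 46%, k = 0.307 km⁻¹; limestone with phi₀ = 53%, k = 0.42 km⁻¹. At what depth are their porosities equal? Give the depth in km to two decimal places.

1.25 km

Set phi₀ₐ e^(−kₐZ) = phi₀ᵦ e^(−kᵦZ) ⇒ ln(phi₀ₐ/phi₀ᵦ) = (kₐ − kᵦ)·Z
Z = ln(0.46/0.53) / (0.307 − 0.42) = -0.1417 / -0.113 = 1.254 km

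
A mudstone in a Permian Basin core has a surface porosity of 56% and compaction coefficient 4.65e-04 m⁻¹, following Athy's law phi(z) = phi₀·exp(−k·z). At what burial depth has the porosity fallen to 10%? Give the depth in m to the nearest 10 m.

3700 m

Working in km (1 km = 1000 m; k in km⁻¹ = k in m⁻¹ × 1000):
Invert Athy's law: z = ln(phi₀/phi) / k
z = ln(0.56/0.1) / 0.465 = ln(5.6) / 0.465 = 1.7228 / 0.465 = 3.705 km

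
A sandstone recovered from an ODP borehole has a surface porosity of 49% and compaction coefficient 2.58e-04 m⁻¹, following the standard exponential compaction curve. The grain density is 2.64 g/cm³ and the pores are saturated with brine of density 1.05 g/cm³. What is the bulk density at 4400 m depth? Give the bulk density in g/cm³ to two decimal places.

Working in km (1 km = 1000 m; c in km⁻¹ = c in m⁻¹ × 1000):
Porosity at depth: phi = 0.49·exp(−0.258×4.4) = 0.49×0.3214 = 0.1575
Bulk density: ρ_b = (1−phi)ρ_g + phi·ρ_f = 0.8425×2.64 + 0.1575×1.05
       = 2.224 + 0.165 = 2.390 g/cm³

2.39 g/cm³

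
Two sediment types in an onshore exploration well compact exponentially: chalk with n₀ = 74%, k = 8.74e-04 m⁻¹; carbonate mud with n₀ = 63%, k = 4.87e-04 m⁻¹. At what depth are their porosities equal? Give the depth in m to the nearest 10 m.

420 m

Working in km (1 km = 1000 m; k in km⁻¹ = k in m⁻¹ × 1000):
Set n₀ₐ e^(−kₐz) = n₀ᵦ e^(−kᵦz) ⇒ ln(n₀ₐ/n₀ᵦ) = (kₐ − kᵦ)·z
z = ln(0.74/0.63) / (0.874 − 0.487) = 0.1609 / 0.387 = 0.416 km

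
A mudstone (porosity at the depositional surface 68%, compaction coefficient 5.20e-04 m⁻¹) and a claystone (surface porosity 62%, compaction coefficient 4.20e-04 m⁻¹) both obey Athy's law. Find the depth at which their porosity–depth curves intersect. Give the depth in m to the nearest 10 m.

Working in km (1 km = 1000 m; β in km⁻¹ = β in m⁻¹ × 1000):
Set φ₀ₐ e^(−βₐd) = φ₀ᵦ e^(−βᵦd) ⇒ ln(φ₀ₐ/φ₀ᵦ) = (βₐ − βᵦ)·d
d = ln(0.68/0.62) / (0.52 − 0.42) = 0.0924 / 0.1 = 0.924 km

920 m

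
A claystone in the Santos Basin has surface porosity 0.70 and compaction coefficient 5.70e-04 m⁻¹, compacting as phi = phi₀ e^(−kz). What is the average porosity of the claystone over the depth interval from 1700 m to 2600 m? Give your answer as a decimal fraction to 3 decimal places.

Working in km (1 km = 1000 m; k in km⁻¹ = k in m⁻¹ × 1000):
⟨phi⟩ = (1/(z₂−z₁)) ∫ phi₀ e^(−kz) dz = phi₀·(e^(−k·z₁) − e^(−k·z₂)) / (k·(z₂−z₁))
e^(−0.57×1.7) = 0.3795; e^(−0.57×2.6) = 0.2272
⟨phi⟩ = 0.7 × (0.3795 − 0.2272) / (0.57 × 0.9) = 0.7 × 0.2968 = 0.2078

0.208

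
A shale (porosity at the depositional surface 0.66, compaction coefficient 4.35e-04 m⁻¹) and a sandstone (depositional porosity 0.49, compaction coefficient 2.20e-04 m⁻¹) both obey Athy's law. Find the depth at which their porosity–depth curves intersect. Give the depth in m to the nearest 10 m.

Working in km (1 km = 1000 m; β in km⁻¹ = β in m⁻¹ × 1000):
Set phi₀ₐ e^(−βₐz) = phi₀ᵦ e^(−βᵦz) ⇒ ln(phi₀ₐ/phi₀ᵦ) = (βₐ − βᵦ)·z
z = ln(0.66/0.49) / (0.435 − 0.22) = 0.2978 / 0.215 = 1.385 km

1390 m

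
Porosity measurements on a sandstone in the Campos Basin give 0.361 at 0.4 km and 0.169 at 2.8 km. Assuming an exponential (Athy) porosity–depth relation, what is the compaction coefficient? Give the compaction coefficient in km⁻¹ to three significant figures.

0.316 km⁻¹

Athy: φ(z) = φ₀ e^(−βz) ⇒ φ₁/φ₂ = e^{β(z₂−z₁)} ⇒ β = ln(φ₁/φ₂)/(z₂−z₁)
β = ln(0.361/0.169) / (2.8 − 0.4) = ln(2.136) / 2.4 = 0.7590 / 2.4 = 0.3162 km⁻¹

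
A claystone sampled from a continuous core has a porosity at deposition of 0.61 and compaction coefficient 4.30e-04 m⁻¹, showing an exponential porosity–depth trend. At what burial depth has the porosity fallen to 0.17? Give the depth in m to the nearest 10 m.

Working in km (1 km = 1000 m; c in km⁻¹ = c in m⁻¹ × 1000):
Invert Athy's law: z = ln(φ₀/φ) / c
z = ln(0.61/0.17) / 0.43 = ln(3.588) / 0.43 = 1.2777 / 0.43 = 2.971 km

2970 m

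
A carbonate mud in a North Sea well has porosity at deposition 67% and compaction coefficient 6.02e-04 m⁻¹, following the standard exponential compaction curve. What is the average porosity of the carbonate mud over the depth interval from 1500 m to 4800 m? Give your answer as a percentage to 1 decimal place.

Working in km (1 km = 1000 m; β in km⁻¹ = β in m⁻¹ × 1000):
⟨phi⟩ = (1/(d₂−d₁)) ∫ phi₀ e^(−βd) dd = phi₀·(e^(−β·d₁) − e^(−β·d₂)) / (β·(d₂−d₁))
e^(−0.602×1.5) = 0.4054; e^(−0.602×4.8) = 0.0556
⟨phi⟩ = 0.67 × (0.4054 − 0.0556) / (0.602 × 3.3) = 0.67 × 0.1761 = 0.1180

11.8%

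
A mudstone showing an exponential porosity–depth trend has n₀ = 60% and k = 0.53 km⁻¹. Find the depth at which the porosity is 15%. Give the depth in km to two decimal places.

Invert Athy's law: z = ln(n₀/n) / k
z = ln(0.6/0.15) / 0.53 = ln(4) / 0.53 = 1.3863 / 0.53 = 2.616 km

2.62 km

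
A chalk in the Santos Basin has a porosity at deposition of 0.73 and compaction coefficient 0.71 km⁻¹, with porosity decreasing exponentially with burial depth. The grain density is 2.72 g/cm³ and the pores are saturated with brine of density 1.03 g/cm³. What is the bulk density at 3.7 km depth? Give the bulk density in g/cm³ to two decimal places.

2.63 g/cm³

Porosity at depth: n = 0.73·exp(−0.71×3.7) = 0.73×0.0723 = 0.0528
Bulk density: ρ_b = (1−n)ρ_g + n·ρ_f = 0.9472×2.72 + 0.0528×1.03
       = 2.576 + 0.054 = 2.631 g/cm³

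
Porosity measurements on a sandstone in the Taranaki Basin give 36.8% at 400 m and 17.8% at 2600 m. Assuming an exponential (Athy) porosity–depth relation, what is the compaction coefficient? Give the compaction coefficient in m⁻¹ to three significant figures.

Working in km (1 km = 1000 m; k in km⁻¹ = k in m⁻¹ × 1000):
Athy: φ(d) = φ₀ e^(−kd) ⇒ φ₁/φ₂ = e^{k(d₂−d₁)} ⇒ k = ln(φ₁/φ₂)/(d₂−d₁)
k = ln(0.368/0.178) / (2.6 − 0.4) = ln(2.067) / 2.2 = 0.7263 / 2.2 = 0.3301 km⁻¹

0.000330 m⁻¹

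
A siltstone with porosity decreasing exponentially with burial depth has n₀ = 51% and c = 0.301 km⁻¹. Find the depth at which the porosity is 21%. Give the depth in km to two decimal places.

2.95 km

Invert Athy's law: d = ln(n₀/n) / c
d = ln(0.51/0.21) / 0.301 = ln(2.429) / 0.301 = 0.8873 / 0.301 = 2.948 km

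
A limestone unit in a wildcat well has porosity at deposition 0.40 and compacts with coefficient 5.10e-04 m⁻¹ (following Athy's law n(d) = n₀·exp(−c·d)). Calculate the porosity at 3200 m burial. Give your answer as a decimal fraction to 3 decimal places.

0.078

Working in km (1 km = 1000 m; c in km⁻¹ = c in m⁻¹ × 1000):
n = n₀·exp(−c·d) = 0.4 × exp(−0.51 × 3.2) = 0.4 × exp(−1.632)
  = 0.4 × 0.1955 = 0.0782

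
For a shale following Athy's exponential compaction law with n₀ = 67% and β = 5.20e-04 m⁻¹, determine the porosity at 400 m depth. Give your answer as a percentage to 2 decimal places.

Working in km (1 km = 1000 m; β in km⁻¹ = β in m⁻¹ × 1000):
n = n₀·exp(−β·d) = 0.67 × exp(−0.52 × 0.4) = 0.67 × exp(−0.208)
  = 0.67 × 0.8122 = 0.5442

54.42%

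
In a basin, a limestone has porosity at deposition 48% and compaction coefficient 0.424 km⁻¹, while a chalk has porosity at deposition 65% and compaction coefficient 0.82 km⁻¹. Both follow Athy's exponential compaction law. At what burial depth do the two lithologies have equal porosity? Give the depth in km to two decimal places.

0.77 km

Set φ₀ₐ e^(−cₐz) = φ₀ᵦ e^(−cᵦz) ⇒ ln(φ₀ₐ/φ₀ᵦ) = (cₐ − cᵦ)·z
z = ln(0.48/0.65) / (0.424 − 0.82) = -0.3032 / -0.396 = 0.766 km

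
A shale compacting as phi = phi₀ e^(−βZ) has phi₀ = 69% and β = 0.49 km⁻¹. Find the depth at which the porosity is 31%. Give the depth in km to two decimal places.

Invert Athy's law: Z = ln(phi₀/phi) / β
Z = ln(0.69/0.31) / 0.49 = ln(2.226) / 0.49 = 0.8001 / 0.49 = 1.633 km

1.63 km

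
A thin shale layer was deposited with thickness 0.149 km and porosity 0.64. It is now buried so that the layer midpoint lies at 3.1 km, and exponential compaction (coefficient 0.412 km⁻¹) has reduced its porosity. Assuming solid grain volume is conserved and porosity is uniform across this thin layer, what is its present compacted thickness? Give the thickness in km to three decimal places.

0.065 km

Porosity at 3.1 km: n = 0.64·exp(−0.412×3.1) = 0.1784
Solid-volume conservation: h(1−n) = h₀(1−n₀) ⇒ h = h₀·(1−n₀)/(1−n)
h = 0.149 × (1 − 0.64)/(1 − 0.1784) = 0.149 × 0.4382 = 0.0653 km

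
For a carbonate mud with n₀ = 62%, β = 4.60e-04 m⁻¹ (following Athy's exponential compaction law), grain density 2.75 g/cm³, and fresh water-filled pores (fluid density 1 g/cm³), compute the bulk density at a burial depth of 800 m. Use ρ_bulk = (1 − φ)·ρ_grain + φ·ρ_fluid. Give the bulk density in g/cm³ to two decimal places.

2.00 g/cm³

Working in km (1 km = 1000 m; β in km⁻¹ = β in m⁻¹ × 1000):
Porosity at depth: n = 0.62·exp(−0.46×0.8) = 0.62×0.6921 = 0.4291
Bulk density: ρ_b = (1−n)ρ_g + n·ρ_f = 0.5709×2.75 + 0.4291×1
       = 1.570 + 0.429 = 1.999 g/cm³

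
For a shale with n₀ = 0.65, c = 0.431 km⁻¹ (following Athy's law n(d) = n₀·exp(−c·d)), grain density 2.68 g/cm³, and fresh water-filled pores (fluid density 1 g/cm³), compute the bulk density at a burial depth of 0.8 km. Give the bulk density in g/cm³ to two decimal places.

Porosity at depth: n = 0.65·exp(−0.431×0.8) = 0.65×0.7084 = 0.4604
Bulk density: ρ_b = (1−n)ρ_g + n·ρ_f = 0.5396×2.68 + 0.4604×1
       = 1.446 + 0.460 = 1.906 g/cm³

1.91 g/cm³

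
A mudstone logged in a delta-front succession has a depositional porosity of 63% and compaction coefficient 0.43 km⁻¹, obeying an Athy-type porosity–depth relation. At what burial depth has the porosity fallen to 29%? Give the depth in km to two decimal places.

1.80 km

Invert Athy's law: z = ln(phi₀/phi) / c
z = ln(0.63/0.29) / 0.43 = ln(2.172) / 0.43 = 0.7758 / 0.43 = 1.804 km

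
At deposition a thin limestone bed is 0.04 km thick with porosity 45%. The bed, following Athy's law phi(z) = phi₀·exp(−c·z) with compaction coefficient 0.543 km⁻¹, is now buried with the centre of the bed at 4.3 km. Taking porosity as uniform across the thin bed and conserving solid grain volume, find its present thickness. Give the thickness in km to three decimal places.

Porosity at 4.3 km: phi = 0.45·exp(−0.543×4.3) = 0.0436
Solid-volume conservation: h(1−phi) = h₀(1−phi₀) ⇒ h = h₀·(1−phi₀)/(1−phi)
h = 0.04 × (1 − 0.45)/(1 − 0.0436) = 0.04 × 0.5751 = 0.0230 km

0.023 km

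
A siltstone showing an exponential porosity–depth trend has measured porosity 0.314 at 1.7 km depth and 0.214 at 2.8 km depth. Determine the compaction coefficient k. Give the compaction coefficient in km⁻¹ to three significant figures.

Athy: φ(d) = φ₀ e^(−kd) ⇒ φ₁/φ₂ = e^{k(d₂−d₁)} ⇒ k = ln(φ₁/φ₂)/(d₂−d₁)
k = ln(0.314/0.214) / (2.8 − 1.7) = ln(1.467) / 1.1 = 0.3834 / 1.1 = 0.3486 km⁻¹

0.349 km⁻¹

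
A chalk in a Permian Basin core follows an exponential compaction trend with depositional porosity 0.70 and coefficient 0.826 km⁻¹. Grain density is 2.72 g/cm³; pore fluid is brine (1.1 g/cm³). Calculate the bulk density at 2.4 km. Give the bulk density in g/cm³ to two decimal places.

2.56 g/cm³

Porosity at depth: φ = 0.7·exp(−0.826×2.4) = 0.7×0.1377 = 0.0964
Bulk density: ρ_b = (1−φ)ρ_g + φ·ρ_f = 0.9036×2.72 + 0.0964×1.1
       = 2.458 + 0.106 = 2.564 g/cm³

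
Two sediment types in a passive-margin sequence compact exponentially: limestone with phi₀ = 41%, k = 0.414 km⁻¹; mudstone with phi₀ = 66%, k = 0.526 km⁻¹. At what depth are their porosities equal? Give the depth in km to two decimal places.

Set phi₀ₐ e^(−kₐd) = phi₀ᵦ e^(−kᵦd) ⇒ ln(phi₀ₐ/phi₀ᵦ) = (kₐ − kᵦ)·d
d = ln(0.41/0.66) / (0.414 − 0.526) = -0.4761 / -0.112 = 4.251 km

4.25 km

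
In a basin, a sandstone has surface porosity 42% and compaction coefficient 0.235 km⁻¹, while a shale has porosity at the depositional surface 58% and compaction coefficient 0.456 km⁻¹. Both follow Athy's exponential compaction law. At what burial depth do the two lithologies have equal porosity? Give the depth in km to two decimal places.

Set phi₀ₐ e^(−βₐz) = phi₀ᵦ e^(−βᵦz) ⇒ ln(phi₀ₐ/phi₀ᵦ) = (βₐ − βᵦ)·z
z = ln(0.42/0.58) / (0.235 − 0.456) = -0.3228 / -0.221 = 1.461 km

1.46 km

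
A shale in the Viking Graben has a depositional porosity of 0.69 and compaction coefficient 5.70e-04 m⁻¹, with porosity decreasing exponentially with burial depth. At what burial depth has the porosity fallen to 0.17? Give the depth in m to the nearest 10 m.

2460 m

Working in km (1 km = 1000 m; k in km⁻¹ = k in m⁻¹ × 1000):
Invert Athy's law: Z = ln(φ₀/φ) / k
Z = ln(0.69/0.17) / 0.57 = ln(4.059) / 0.57 = 1.4009 / 0.57 = 2.458 km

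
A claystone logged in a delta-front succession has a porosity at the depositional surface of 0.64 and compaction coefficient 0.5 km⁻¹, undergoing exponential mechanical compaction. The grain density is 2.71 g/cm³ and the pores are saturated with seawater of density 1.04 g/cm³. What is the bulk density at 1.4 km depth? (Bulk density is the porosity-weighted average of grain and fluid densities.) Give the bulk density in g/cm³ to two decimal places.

Porosity at depth: φ = 0.64·exp(−0.5×1.4) = 0.64×0.4966 = 0.3178
Bulk density: ρ_b = (1−φ)ρ_g + φ·ρ_f = 0.6822×2.71 + 0.3178×1.04
       = 1.849 + 0.331 = 2.179 g/cm³

2.18 g/cm³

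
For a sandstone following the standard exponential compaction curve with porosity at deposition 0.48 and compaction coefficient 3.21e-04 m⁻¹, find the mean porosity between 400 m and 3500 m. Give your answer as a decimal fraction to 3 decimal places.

0.267

Working in km (1 km = 1000 m; β in km⁻¹ = β in m⁻¹ × 1000):
⟨n⟩ = (1/(Z₂−Z₁)) ∫ n₀ e^(−βZ) dZ = n₀·(e^(−β·Z₁) − e^(−β·Z₂)) / (β·(Z₂−Z₁))
e^(−0.321×0.4) = 0.8795; e^(−0.321×3.5) = 0.3251
⟨n⟩ = 0.48 × (0.8795 − 0.3251) / (0.321 × 3.1) = 0.48 × 0.5571 = 0.2674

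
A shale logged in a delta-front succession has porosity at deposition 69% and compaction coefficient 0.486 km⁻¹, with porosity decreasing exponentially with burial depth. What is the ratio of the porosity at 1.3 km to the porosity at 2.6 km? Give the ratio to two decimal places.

1.88

phi(d₁)/phi(d₂) = e^(−c·d₁)/e^(−c·d₂) = e^{c(d₂−d₁)}
= exp(0.486 × 1.3) = exp(0.6318) = 1.8810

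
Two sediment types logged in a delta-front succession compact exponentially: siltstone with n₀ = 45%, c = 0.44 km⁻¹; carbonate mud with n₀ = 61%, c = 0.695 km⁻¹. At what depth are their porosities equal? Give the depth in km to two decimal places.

1.19 km

Set n₀ₐ e^(−cₐZ) = n₀ᵦ e^(−cᵦZ) ⇒ ln(n₀ₐ/n₀ᵦ) = (cₐ − cᵦ)·Z
Z = ln(0.45/0.61) / (0.44 − 0.695) = -0.3042 / -0.255 = 1.193 km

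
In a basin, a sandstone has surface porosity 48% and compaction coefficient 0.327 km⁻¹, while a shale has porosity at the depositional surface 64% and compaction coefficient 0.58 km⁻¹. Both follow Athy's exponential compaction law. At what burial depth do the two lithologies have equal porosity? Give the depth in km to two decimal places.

Set φ₀ₐ e^(−βₐZ) = φ₀ᵦ e^(−βᵦZ) ⇒ ln(φ₀ₐ/φ₀ᵦ) = (βₐ − βᵦ)·Z
Z = ln(0.48/0.64) / (0.327 − 0.58) = -0.2877 / -0.253 = 1.137 km

1.14 km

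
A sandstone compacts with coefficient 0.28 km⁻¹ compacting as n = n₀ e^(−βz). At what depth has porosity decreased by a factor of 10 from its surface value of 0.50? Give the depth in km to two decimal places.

n/n₀ = 1/10 ⇒ exp(−β·z) = 1/10 ⇒ z = ln(10) / β
z = 2.3026 / 0.28 = 8.224 km

8.22 km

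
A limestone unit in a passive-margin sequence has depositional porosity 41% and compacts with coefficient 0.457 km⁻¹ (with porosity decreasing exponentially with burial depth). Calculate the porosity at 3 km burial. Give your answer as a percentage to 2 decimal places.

10.41%

φ = φ₀·exp(−k·Z) = 0.41 × exp(−0.457 × 3) = 0.41 × exp(−1.371)
  = 0.41 × 0.2539 = 0.1041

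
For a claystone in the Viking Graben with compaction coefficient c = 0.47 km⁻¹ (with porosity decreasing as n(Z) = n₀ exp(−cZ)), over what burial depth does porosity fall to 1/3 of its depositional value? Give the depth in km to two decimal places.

n/n₀ = 1/3 ⇒ exp(−c·Z) = 1/3 ⇒ Z = ln(3) / c
Z = 1.0986 / 0.47 = 2.337 km

2.34 km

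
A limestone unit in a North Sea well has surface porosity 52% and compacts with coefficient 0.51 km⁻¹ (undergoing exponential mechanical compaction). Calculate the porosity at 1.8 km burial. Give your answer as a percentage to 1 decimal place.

n = n₀·exp(−c·z) = 0.52 × exp(−0.51 × 1.8) = 0.52 × exp(−0.918)
  = 0.52 × 0.3993 = 0.2076

20.8%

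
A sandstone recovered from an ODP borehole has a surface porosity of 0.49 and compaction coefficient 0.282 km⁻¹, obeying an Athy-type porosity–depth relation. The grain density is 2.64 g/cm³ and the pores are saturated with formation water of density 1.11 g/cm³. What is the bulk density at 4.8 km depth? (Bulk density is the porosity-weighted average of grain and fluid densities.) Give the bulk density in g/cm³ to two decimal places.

Porosity at depth: n = 0.49·exp(−0.282×4.8) = 0.49×0.2583 = 0.1266
Bulk density: ρ_b = (1−n)ρ_g + n·ρ_f = 0.8734×2.64 + 0.1266×1.11
       = 2.306 + 0.140 = 2.446 g/cm³

2.45 g/cm³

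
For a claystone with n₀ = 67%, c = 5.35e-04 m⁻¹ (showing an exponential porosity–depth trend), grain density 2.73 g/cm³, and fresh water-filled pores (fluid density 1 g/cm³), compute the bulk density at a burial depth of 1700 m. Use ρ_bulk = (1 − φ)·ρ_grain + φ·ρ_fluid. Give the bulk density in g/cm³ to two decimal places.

Working in km (1 km = 1000 m; c in km⁻¹ = c in m⁻¹ × 1000):
Porosity at depth: n = 0.67·exp(−0.535×1.7) = 0.67×0.4027 = 0.2698
Bulk density: ρ_b = (1−n)ρ_g + n·ρ_f = 0.7302×2.73 + 0.2698×1
       = 1.993 + 0.270 = 2.263 g/cm³

2.26 g/cm³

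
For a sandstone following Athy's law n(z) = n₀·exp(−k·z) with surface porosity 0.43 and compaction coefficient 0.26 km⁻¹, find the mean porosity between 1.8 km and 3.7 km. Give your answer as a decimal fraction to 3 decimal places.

0.212

⟨n⟩ = (1/(z₂−z₁)) ∫ n₀ e^(−kz) dz = n₀·(e^(−k·z₁) − e^(−k·z₂)) / (k·(z₂−z₁))
e^(−0.26×1.8) = 0.6263; e^(−0.26×3.7) = 0.3821
⟨n⟩ = 0.43 × (0.6263 − 0.3821) / (0.26 × 1.9) = 0.43 × 0.4942 = 0.2125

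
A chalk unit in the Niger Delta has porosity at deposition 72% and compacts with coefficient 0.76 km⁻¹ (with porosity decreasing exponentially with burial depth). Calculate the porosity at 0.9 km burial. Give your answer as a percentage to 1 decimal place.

36.3%

φ = φ₀·exp(−β·z) = 0.72 × exp(−0.76 × 0.9) = 0.72 × exp(−0.684)
  = 0.72 × 0.5046 = 0.3633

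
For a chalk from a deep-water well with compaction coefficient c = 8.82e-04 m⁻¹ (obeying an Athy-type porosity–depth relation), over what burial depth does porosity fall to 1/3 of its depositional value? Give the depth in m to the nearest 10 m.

Working in km (1 km = 1000 m; c in km⁻¹ = c in m⁻¹ × 1000):
φ/φ₀ = 1/3 ⇒ exp(−c·Z) = 1/3 ⇒ Z = ln(3) / c
Z = 1.0986 / 0.882 = 1.246 km

1250 m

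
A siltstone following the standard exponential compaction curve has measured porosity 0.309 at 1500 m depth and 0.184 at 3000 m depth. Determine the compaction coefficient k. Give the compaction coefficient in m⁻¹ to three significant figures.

0.000346 m⁻¹

Working in km (1 km = 1000 m; k in km⁻¹ = k in m⁻¹ × 1000):
Athy: n(z) = n₀ e^(−kz) ⇒ n₁/n₂ = e^{k(z₂−z₁)} ⇒ k = ln(n₁/n₂)/(z₂−z₁)
k = ln(0.309/0.184) / (3 − 1.5) = ln(1.679) / 1.5 = 0.5184 / 1.5 = 0.3456 km⁻¹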